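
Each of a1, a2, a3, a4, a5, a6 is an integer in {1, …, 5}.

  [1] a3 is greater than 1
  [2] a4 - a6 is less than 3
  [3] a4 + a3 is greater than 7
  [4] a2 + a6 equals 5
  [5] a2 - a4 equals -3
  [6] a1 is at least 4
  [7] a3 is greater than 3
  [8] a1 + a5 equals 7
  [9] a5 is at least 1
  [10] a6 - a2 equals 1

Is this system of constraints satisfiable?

Satisfiable

One satisfying assignment is a1 = 5, a2 = 2, a3 = 4, a4 = 5, a5 = 2, a6 = 3.
For the less obvious constraints — constraint 2: a4 - a6 = 2; constraint 3: a4 + a3 = 9 — and the others hold by inspection.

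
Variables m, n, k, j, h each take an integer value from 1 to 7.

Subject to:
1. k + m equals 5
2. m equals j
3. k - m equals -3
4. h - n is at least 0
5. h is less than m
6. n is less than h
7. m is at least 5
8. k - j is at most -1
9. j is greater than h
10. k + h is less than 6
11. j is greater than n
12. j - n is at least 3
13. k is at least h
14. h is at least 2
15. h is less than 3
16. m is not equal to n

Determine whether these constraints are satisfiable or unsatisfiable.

From constraints 13 and 14: k ≥ h ≥ 2. From constraint 7: m ≥ 5. Hence k + m ≥ 7. But constraint 1 requires k + m = 5, and 5 < 7. Contradiction.

Unsatisfiable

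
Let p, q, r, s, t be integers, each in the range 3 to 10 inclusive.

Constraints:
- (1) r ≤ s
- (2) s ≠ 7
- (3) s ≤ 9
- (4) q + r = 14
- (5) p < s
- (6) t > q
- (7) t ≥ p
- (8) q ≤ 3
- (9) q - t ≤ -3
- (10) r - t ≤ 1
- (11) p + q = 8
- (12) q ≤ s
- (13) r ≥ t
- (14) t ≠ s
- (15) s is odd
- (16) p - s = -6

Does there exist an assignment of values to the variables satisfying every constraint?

Unsatisfiable

From constraint 8: q ≤ 3. From constraints 1 and 3: r ≤ s ≤ 9. Hence q + r ≤ 12. But constraint 4 requires q + r = 14, and 14 > 12. Contradiction.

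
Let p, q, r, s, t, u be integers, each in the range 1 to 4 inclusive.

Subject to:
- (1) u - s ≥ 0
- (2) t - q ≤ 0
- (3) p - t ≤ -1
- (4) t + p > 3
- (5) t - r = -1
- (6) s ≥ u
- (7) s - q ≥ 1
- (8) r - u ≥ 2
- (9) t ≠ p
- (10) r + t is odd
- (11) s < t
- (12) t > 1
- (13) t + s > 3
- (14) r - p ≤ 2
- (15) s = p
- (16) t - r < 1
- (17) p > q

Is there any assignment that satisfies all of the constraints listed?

Unsatisfiable

Constraints 1, 2, 3, 7, 8, and 14 give u − s ≥ 0, s − q ≥ 1, q − t ≥ 0, t − p ≥ 1, p − r ≥ -2, r − u ≥ 2.
Adding all 6 inequalities: the left sides telescope to 0, and the right sides sum to 0 + 1 + 0 + 1 + (-2) + 2 = 2. So 0 ≥ 2, which is false.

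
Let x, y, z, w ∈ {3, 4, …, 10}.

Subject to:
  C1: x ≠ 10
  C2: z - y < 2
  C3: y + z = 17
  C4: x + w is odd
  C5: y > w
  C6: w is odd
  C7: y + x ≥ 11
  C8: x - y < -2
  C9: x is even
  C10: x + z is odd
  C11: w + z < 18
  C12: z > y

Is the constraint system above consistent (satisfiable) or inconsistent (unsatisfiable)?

Take x = 4, y = 8, z = 9, w = 7. Then constraint 2: z - y = 1; constraint 3: y + z = 17; constraint 7: y + x = 12, and every other listed constraint is also met.

Satisfiable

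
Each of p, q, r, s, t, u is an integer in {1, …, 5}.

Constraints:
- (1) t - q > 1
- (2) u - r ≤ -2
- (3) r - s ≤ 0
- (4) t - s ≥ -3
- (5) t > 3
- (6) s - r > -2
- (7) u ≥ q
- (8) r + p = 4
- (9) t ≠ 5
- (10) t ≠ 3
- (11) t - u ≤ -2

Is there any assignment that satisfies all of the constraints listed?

Constraints 2, 3, 4, and 11 give u − t ≥ 2, t − s ≥ -3, s − r ≥ 0, r − u ≥ 2.
Adding all 4 inequalities: the left sides telescope to 0, and the right sides sum to 2 + (-3) + 0 + 2 = 1. So 0 ≥ 1, which is false.

Unsatisfiable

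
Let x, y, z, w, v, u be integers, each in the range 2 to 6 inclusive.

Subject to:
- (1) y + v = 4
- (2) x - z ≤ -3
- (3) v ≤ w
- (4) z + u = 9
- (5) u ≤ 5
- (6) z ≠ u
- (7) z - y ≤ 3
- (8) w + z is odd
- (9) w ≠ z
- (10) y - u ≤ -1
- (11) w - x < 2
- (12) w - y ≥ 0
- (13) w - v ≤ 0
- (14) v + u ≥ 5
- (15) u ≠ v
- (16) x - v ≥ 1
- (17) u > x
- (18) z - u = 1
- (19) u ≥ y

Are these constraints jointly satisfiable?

Constraints 2, 7, 12, 13, and 16 give z − x ≥ 3, x − v ≥ 1, v − w ≥ 0, w − y ≥ 0, y − z ≥ -3.
Adding all 5 inequalities: the left sides telescope to 0, and the right sides sum to 3 + 1 + 0 + 0 + (-3) = 1. So 0 ≥ 1, which is false.

Unsatisfiable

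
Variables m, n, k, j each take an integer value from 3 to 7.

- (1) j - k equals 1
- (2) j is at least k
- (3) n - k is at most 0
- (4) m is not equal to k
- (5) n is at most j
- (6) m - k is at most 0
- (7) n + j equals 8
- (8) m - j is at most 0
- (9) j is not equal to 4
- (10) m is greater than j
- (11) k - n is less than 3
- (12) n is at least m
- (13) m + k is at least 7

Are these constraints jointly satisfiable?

Constraints 2, 6, and 10 give j < m, m ≤ k, k ≤ j. Chaining: j < m ≤ k ≤ j, which forces j < j — impossible.

Unsatisfiable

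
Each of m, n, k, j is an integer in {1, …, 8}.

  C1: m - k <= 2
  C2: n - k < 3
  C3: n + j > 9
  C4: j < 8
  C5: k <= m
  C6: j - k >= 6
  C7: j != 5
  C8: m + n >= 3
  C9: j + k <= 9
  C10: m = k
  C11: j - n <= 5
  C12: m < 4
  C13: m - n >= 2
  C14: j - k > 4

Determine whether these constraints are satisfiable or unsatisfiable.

Unsatisfiable

Constraints 1, 6, 11, and 13 give n − j ≥ -5, j − k ≥ 6, k − m ≥ -2, m − n ≥ 2.
Adding all 4 inequalities: the left sides telescope to 0, and the right sides sum to (-5) + 6 + (-2) + 2 = 1. So 0 ≥ 1, which is false.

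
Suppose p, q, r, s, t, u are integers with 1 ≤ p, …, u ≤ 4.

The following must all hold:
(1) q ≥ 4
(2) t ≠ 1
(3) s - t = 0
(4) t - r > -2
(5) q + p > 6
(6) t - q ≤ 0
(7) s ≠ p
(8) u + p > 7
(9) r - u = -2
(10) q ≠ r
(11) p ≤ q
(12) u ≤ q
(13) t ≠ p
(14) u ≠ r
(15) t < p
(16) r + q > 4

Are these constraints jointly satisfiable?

Take p = 4, q = 4, r = 2, s = 2, t = 2, u = 4. Then constraint 3: s - t = 0; constraint 4: t - r = 0, and every other listed constraint is also met.

Satisfiable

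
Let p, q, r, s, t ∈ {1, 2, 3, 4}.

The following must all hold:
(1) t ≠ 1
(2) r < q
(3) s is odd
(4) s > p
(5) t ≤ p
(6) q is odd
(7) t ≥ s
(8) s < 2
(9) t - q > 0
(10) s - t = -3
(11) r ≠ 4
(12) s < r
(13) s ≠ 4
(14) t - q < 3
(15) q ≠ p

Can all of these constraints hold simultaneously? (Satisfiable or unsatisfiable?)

Constraints 2, 4, 5, 9, and 12 give p < s, s < r, r < q, q < t, t ≤ p. Chaining: p < s < r < q < t ≤ p, which forces p < p — impossible.

Unsatisfiable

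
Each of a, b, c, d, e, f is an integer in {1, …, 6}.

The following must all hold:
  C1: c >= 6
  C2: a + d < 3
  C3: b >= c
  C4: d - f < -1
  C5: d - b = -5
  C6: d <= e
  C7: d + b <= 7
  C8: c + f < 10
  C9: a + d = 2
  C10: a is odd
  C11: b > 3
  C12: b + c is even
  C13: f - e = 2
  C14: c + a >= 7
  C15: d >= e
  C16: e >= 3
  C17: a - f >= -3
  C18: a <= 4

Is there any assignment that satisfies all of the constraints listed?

Unsatisfiable

From constraints 15 and 16: d ≥ e ≥ 3. From constraints 1 and 3: b ≥ c ≥ 6. Hence d + b ≥ 9. But constraint 7 requires d + b ≤ 7, and 7 < 9. Contradiction.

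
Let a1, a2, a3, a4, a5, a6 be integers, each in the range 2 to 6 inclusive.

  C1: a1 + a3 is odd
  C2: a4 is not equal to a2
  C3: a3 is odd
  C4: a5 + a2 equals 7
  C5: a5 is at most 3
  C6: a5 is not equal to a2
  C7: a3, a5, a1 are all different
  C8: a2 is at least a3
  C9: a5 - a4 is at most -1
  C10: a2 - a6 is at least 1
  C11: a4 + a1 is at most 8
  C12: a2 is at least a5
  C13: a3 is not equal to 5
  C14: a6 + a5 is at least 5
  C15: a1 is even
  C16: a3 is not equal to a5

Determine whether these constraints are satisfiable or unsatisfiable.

Take a1 = 4, a2 = 5, a3 = 3, a4 = 3, a5 = 2, a6 = 4. Then constraint 4: a5 + a2 = 7; constraint 9: a5 - a4 = -1, and every other listed constraint is also met.

Satisfiable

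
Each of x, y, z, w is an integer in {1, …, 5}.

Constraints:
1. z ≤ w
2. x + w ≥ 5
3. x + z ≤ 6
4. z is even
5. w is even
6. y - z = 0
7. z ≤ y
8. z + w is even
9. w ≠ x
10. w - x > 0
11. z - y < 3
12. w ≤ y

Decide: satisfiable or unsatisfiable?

Satisfiable

Take x = 1, y = 4, z = 4, w = 4. Then constraint 2: x + w = 5; constraint 3: x + z = 5; constraint 6: y - z = 0, and every other listed constraint is also met.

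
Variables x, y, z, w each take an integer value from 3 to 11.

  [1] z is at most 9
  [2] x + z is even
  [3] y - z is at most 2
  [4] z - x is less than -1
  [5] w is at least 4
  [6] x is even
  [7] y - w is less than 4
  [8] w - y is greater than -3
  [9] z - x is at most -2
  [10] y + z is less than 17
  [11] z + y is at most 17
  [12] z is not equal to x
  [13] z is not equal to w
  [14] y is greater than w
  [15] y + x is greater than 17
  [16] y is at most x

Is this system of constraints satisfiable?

Satisfiable

Take x = 10, y = 8, z = 8, w = 6. Then constraint 3: y - z = 0; constraint 4: z - x = -2, and every other listed constraint is also met.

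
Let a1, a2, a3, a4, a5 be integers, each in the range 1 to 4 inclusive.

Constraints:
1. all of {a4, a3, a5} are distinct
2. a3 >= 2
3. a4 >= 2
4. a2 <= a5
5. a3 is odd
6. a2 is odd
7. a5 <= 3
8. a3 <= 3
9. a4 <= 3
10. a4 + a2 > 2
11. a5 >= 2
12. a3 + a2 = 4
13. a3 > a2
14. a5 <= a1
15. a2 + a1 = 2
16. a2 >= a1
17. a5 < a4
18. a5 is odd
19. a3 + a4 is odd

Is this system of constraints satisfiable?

Constraints 2, 3, 7, 8, 9, and 11 confine each of a4, a3, a5 to the 2 values {2, 3}.
Constraint 1 requires all 3 of them to be distinct, but only 2 values are available — impossible by the pigeonhole principle.

Unsatisfiable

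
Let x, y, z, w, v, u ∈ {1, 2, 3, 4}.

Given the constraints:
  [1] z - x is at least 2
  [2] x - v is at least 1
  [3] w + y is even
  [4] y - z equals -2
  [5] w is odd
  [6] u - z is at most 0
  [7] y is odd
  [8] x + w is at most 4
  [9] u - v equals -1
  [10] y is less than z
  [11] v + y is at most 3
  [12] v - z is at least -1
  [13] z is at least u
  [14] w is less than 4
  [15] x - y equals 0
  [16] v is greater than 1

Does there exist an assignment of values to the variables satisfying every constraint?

Constraints 1, 2, and 12 give z − x ≥ 2, x − v ≥ 1, v − z ≥ -1.
Adding all 3 inequalities: the left sides telescope to 0, and the right sides sum to 2 + 1 + (-1) = 2. So 0 ≥ 2, which is false.

Unsatisfiable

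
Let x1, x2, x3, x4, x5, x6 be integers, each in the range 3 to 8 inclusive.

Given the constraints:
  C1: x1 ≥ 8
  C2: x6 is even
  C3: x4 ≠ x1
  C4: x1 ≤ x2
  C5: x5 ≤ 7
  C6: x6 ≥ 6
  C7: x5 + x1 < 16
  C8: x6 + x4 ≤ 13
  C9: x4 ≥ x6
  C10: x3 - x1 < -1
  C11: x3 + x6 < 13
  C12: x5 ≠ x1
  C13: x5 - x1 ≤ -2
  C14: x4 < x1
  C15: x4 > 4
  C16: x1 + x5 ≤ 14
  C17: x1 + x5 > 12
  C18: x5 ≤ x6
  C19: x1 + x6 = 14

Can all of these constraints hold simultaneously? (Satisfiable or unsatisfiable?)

Satisfiable

Setting (x1, x2, x3, x4, x5, x6) = (8, 8, 6, 6, 6, 6) satisfies everything: constraint 7: x5 + x1 = 14; constraint 8: x6 + x4 = 12; constraint 10: x3 - x1 = -2, and the others follow.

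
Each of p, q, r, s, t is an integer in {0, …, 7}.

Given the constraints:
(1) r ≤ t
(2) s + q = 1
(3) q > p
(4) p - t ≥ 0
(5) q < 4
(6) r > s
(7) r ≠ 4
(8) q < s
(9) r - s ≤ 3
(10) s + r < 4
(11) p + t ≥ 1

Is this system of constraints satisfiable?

Constraints 1, 3, 4, 6, and 8 give q < s, s < r, r ≤ t, t ≤ p, p < q. Chaining: q < s < r ≤ t ≤ p < q, which forces q < q — impossible.

Unsatisfiable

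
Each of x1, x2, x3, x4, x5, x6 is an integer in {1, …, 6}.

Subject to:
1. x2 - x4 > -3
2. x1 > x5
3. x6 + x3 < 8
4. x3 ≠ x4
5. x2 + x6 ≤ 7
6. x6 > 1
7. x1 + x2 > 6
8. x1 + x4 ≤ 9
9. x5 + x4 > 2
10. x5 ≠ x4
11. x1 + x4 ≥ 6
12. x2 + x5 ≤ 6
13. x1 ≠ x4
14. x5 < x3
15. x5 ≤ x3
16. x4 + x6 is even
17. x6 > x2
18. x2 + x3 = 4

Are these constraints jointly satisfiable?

Satisfiable

Setting (x1, x2, x3, x4, x5, x6) = (6, 2, 2, 3, 1, 3) satisfies everything: constraint 1: x2 - x4 = -1; constraint 3: x6 + x3 = 5, and the others follow.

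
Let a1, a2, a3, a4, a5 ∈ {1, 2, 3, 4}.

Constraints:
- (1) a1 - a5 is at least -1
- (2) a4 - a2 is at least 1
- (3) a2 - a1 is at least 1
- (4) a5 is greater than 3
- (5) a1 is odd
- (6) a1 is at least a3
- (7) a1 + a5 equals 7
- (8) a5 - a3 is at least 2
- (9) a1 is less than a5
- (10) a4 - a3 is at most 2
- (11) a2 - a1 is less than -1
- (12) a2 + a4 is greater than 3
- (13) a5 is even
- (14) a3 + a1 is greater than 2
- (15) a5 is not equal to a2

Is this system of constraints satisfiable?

Unsatisfiable

Constraints 1, 2, 3, 8, and 10 give a3 − a4 ≥ -2, a4 − a2 ≥ 1, a2 − a1 ≥ 1, a1 − a5 ≥ -1, a5 − a3 ≥ 2.
Adding all 5 inequalities: the left sides telescope to 0, and the right sides sum to (-2) + 1 + 1 + (-1) + 2 = 1. So 0 ≥ 1, which is false.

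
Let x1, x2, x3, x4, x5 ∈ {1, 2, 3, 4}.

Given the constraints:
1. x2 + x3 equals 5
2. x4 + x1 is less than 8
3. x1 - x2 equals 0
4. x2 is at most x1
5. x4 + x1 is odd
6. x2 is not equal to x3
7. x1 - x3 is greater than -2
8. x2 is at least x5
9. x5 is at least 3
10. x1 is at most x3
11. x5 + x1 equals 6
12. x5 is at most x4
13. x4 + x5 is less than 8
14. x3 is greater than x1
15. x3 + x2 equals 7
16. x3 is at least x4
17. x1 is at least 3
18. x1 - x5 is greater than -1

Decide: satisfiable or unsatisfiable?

From constraints 8 and 9: x2 ≥ x5 ≥ 3. From constraints 10 and 17: x3 ≥ x1 ≥ 3. Hence x2 + x3 ≥ 6. But constraint 1 requires x2 + x3 = 5, and 5 < 6. Contradiction.

Unsatisfiable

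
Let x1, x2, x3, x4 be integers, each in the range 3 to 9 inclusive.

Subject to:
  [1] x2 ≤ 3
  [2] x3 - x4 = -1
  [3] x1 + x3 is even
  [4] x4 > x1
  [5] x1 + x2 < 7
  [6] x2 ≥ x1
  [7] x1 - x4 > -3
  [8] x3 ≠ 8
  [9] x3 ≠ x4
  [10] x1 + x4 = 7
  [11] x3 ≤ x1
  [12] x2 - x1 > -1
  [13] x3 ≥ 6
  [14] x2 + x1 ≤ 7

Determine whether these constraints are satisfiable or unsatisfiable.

From constraints 11 and 13: x1 ≥ x3 and x3 ≥ 6, so x1 ≥ 6. From constraints 1 and 6: x1 ≤ x2 and x2 ≤ 3, so x1 ≤ 3. But 3 < 6, so no value of x1 works.

Unsatisfiable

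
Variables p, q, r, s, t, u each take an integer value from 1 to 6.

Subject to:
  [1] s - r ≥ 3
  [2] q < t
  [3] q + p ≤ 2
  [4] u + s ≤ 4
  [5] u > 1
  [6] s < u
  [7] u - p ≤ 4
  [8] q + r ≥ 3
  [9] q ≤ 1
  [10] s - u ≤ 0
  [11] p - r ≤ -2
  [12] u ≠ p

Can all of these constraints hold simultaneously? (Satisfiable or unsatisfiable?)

Unsatisfiable

Constraints 1, 7, 10, and 11 give u − s ≥ 0, s − r ≥ 3, r − p ≥ 2, p − u ≥ -4.
Adding all 4 inequalities: the left sides telescope to 0, and the right sides sum to 0 + 3 + 2 + (-4) = 1. So 0 ≥ 1, which is false.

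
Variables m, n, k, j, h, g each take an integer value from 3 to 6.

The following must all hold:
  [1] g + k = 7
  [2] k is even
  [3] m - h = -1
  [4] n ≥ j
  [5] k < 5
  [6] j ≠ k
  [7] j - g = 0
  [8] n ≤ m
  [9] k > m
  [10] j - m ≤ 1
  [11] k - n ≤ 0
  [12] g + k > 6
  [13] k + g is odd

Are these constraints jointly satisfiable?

Unsatisfiable

Constraints 8, 9, and 11 give k ≤ n, n ≤ m, m < k. Chaining: k ≤ n ≤ m < k, which forces k < k — impossible.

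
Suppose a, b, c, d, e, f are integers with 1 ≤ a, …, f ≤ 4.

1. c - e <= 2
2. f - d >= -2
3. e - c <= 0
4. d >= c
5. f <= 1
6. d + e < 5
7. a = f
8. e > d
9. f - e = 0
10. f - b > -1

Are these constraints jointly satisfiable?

Constraints 3, 4, and 8 give d < e, e ≤ c, c ≤ d. Chaining: d < e ≤ c ≤ d, which forces d < d — impossible.

Unsatisfiable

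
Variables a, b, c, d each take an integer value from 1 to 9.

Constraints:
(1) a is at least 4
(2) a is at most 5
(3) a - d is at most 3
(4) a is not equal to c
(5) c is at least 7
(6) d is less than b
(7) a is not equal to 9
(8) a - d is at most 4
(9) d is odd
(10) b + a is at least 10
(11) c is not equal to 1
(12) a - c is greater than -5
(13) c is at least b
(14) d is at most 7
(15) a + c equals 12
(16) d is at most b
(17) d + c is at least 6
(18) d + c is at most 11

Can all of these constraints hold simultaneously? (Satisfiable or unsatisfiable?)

Satisfiable

Setting (a, b, c, d) = (4, 6, 8, 1) satisfies everything: constraint 3: a - d = 3; constraint 8: a - d = 3, and the others follow.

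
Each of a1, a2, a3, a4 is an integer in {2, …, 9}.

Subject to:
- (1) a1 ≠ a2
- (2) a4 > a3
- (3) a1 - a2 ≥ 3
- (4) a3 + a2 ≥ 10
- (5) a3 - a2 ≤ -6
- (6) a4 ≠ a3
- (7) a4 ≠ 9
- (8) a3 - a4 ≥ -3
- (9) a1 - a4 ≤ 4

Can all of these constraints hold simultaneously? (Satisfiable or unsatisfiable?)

Unsatisfiable

Constraints 3, 5, 8, and 9 give a3 − a4 ≥ -3, a4 − a1 ≥ -4, a1 − a2 ≥ 3, a2 − a3 ≥ 6.
Adding all 4 inequalities: the left sides telescope to 0, and the right sides sum to (-3) + (-4) + 3 + 6 = 2. So 0 ≥ 2, which is false.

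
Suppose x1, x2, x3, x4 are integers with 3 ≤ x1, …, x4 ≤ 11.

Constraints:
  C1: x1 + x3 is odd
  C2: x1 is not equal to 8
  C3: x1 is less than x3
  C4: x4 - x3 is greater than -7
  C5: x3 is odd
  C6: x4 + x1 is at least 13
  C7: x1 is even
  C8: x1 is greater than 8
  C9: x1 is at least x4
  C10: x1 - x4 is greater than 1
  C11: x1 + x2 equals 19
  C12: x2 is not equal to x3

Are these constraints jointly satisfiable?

The assignment x1 = 10, x2 = 9, x3 = 11, x4 = 6 works:
  constraint 4 holds since x4 - x3 = -5.
  constraint 6 holds since x4 + x1 = 16.
  constraint 10 holds since x1 - x4 = 4.
The rest check out directly.

Satisfiable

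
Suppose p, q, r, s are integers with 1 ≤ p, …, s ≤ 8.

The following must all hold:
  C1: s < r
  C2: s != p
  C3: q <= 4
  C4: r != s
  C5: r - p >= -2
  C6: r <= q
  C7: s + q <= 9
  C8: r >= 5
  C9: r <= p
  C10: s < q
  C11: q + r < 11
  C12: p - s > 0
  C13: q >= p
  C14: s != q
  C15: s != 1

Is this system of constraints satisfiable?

From constraints 8 and 9: p ≥ r and r ≥ 5, so p ≥ 5. From constraints 3 and 13: p ≤ q and q ≤ 4, so p ≤ 4. But 4 < 5, so no value of p works.

Unsatisfiable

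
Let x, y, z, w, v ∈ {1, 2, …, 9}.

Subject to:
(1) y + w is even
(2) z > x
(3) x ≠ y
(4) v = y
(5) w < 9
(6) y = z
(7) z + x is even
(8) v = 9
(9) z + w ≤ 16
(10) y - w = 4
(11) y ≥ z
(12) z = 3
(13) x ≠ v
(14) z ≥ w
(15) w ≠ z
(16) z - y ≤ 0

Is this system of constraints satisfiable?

Unsatisfiable

Constraint 8 fixes v = 9 and constraint 12 fixes z = 3. Constraints 4 and 6 give v = y = z, so v = z. But 9 ≠ 3 — contradiction.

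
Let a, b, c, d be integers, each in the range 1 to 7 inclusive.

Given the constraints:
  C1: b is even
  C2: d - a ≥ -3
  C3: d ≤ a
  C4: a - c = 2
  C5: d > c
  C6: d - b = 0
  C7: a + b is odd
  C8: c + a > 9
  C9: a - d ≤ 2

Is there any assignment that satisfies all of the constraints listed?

Satisfiable

Take a = 7, b = 6, c = 5, d = 6. Then constraint 2: d - a = -1; constraint 4: a - c = 2; constraint 6: d - b = 0, and every other listed constraint is also met.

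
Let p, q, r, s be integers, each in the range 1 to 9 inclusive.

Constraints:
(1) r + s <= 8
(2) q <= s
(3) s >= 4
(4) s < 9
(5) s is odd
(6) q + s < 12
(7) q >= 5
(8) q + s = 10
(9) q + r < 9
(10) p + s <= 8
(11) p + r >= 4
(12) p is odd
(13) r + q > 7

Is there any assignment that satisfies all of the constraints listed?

Satisfiable

The assignment p = 1, q = 5, r = 3, s = 5 works:
  constraint 1 holds since r + s = 8.
  constraint 6 holds since q + s = 10.
The rest check out directly.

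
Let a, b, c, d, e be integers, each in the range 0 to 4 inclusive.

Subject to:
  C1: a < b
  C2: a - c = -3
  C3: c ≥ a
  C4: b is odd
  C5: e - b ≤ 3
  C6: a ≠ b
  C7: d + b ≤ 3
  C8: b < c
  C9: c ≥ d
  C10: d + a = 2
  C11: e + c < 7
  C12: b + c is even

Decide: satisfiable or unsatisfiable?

Satisfiable

The assignment a = 0, b = 1, c = 3, d = 2, e = 1 works:
  constraint 2 holds since a - c = -3.
  constraint 5 holds since e - b = 0.
The rest check out directly.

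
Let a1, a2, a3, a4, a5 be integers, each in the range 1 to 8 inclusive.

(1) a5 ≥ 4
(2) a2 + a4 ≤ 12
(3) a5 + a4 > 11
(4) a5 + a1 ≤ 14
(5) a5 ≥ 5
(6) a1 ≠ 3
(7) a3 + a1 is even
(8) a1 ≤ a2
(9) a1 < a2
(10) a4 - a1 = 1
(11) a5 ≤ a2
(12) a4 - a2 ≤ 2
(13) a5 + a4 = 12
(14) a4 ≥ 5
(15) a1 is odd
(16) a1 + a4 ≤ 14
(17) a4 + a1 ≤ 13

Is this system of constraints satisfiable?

Satisfiable

Take a1 = 5, a2 = 6, a3 = 1, a4 = 6, a5 = 6. Then constraint 2: a2 + a4 = 12; constraint 3: a5 + a4 = 12; constraint 4: a5 + a1 = 11, and every other listed constraint is also met.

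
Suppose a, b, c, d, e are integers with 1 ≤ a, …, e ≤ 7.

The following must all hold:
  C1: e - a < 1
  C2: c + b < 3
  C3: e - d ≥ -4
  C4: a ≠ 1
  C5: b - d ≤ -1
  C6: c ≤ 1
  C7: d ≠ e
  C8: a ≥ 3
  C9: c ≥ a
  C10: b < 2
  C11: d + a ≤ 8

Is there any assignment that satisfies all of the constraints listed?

Unsatisfiable

From constraint 8: a ≥ 3. From constraints 6 and 9: a ≤ c and c ≤ 1, so a ≤ 1. But 1 < 3, so no value of a works.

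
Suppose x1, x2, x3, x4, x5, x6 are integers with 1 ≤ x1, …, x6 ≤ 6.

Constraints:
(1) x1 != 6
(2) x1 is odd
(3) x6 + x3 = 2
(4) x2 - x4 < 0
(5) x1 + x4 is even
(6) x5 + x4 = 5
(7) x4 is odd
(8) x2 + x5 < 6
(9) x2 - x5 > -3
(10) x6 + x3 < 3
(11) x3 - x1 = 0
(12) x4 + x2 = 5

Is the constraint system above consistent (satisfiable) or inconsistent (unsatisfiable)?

Take x1 = 1, x2 = 2, x3 = 1, x4 = 3, x5 = 2, x6 = 1. Then constraint 3: x6 + x3 = 2; constraint 4: x2 - x4 = -1, and every other listed constraint is also met.

Satisfiable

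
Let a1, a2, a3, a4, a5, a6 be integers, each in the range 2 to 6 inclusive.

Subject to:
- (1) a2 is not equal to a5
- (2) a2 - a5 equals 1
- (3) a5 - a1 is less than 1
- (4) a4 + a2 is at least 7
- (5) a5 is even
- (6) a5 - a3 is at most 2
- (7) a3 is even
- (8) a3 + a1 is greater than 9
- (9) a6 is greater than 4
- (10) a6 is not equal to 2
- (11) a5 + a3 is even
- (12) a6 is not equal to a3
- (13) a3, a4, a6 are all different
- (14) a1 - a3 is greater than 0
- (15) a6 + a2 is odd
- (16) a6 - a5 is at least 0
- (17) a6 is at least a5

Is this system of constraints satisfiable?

One satisfying assignment is a1 = 6, a2 = 5, a3 = 4, a4 = 5, a5 = 4, a6 = 6.
For the less obvious constraints — constraint 2: a2 - a5 = 1; constraint 3: a5 - a1 = -2; constraint 4: a4 + a2 = 10 — and the others hold by inspection.

Satisfiable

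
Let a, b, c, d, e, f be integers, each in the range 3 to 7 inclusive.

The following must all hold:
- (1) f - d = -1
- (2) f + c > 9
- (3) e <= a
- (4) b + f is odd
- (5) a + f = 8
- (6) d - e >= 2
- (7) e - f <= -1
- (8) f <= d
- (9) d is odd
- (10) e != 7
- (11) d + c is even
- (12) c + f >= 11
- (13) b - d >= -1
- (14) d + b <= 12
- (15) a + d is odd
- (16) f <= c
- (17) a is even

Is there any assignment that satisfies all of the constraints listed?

One satisfying assignment is a = 4, b = 7, c = 7, d = 5, e = 3, f = 4.
For the less obvious constraints — constraint 1: f - d = -1; constraint 2: f + c = 11 — and the others hold by inspection.

Satisfiable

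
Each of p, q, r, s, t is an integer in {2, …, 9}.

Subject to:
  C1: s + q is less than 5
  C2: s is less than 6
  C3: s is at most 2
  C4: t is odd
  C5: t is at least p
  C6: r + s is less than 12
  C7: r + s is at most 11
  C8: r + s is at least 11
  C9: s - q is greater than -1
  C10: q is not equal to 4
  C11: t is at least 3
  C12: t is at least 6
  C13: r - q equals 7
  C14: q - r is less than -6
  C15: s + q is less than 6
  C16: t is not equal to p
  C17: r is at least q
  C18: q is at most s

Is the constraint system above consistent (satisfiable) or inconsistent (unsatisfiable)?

Try p = 4, q = 2, r = 9, s = 2, t = 9.
Check constraint 1: s + q = 4; constraint 6: r + s = 11; constraint 7: r + s = 11. The remaining constraints are straightforward to verify.

Satisfiable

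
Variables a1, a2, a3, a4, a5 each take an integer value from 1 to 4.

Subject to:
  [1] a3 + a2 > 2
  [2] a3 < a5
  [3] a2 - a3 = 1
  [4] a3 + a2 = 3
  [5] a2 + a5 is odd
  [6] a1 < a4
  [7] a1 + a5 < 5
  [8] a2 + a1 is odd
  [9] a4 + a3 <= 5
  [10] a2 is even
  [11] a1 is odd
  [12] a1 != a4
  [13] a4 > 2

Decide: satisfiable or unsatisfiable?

Satisfiable

Setting (a1, a2, a3, a4, a5) = (1, 2, 1, 3, 3) satisfies everything: constraint 1: a3 + a2 = 3; constraint 3: a2 - a3 = 1, and the others follow.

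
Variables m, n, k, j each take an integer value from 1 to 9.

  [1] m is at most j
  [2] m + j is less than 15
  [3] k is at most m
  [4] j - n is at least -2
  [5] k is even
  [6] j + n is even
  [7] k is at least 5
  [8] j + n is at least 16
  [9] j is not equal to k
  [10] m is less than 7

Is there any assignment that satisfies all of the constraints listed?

Setting (m, n, k, j) = (6, 8, 6, 8) satisfies everything: constraint 2: m + j = 14; constraint 4: j - n = 0; constraint 8: j + n = 16, and the others follow.

Satisfiable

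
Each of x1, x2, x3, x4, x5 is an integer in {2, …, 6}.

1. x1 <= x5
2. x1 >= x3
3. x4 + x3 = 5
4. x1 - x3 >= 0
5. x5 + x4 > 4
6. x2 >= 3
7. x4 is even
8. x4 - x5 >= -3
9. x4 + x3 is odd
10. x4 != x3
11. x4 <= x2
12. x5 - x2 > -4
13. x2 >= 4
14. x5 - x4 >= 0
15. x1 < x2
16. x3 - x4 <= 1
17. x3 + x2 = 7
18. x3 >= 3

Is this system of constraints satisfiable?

One satisfying assignment is x1 = 3, x2 = 4, x3 = 3, x4 = 2, x5 = 3.
For the less obvious constraints — constraint 3: x4 + x3 = 5; constraint 4: x1 - x3 = 0 — and the others hold by inspection.

Satisfiable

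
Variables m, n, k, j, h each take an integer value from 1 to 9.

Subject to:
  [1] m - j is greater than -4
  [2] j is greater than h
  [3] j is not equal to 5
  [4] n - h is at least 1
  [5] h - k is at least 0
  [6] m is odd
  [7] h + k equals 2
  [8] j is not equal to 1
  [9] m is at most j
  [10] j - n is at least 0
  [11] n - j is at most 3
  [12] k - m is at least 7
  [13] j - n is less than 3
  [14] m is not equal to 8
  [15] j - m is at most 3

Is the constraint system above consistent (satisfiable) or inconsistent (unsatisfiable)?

Constraints 4, 5, 11, 12, and 15 give n − h ≥ 1, h − k ≥ 0, k − m ≥ 7, m − j ≥ -3, j − n ≥ -3.
Adding all 5 inequalities: the left sides telescope to 0, and the right sides sum to 1 + 0 + 7 + (-3) + (-3) = 2. So 0 ≥ 2, which is false.

Unsatisfiable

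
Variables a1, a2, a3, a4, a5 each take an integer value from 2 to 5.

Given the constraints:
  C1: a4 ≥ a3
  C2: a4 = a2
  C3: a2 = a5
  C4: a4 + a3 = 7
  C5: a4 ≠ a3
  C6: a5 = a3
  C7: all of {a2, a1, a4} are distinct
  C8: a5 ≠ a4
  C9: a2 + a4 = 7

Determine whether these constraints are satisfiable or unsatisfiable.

Unsatisfiable

From constraints 2, 3, and 6, a4 = a2 = a5 = a3, so a4 = a3. But constraint 5 says a4 ≠ a3. Contradiction.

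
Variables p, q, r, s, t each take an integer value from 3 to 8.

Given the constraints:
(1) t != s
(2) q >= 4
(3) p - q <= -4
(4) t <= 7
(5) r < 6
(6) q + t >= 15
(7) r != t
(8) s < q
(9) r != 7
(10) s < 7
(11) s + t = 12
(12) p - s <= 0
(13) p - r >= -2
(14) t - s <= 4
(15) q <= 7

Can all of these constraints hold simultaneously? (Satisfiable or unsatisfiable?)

From constraint 15: q ≤ 7. From constraint 4: t ≤ 7. Hence q + t ≤ 14. But constraint 6 requires q + t ≥ 15, and 15 > 14. Contradiction.

Unsatisfiable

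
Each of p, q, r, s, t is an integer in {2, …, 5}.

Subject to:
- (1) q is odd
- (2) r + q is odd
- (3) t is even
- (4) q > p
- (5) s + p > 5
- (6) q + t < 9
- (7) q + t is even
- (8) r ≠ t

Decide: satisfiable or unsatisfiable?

Constraint 1 makes q odd and constraint 3 makes t even, so q + t must be odd. Constraint 7 says q + t is even — contradiction.

Unsatisfiable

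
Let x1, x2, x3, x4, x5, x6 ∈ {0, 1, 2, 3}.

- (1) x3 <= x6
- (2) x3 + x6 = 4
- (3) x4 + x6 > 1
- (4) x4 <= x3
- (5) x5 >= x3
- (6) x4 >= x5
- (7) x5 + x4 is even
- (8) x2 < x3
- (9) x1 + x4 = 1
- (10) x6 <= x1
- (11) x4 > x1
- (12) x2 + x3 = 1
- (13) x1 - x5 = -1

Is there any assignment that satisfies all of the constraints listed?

Constraints 1, 4, 10, and 11 give x4 ≤ x3, x3 ≤ x6, x6 ≤ x1, x1 < x4. Chaining: x4 ≤ x3 ≤ x6 ≤ x1 < x4, which forces x4 < x4 — impossible.

Unsatisfiable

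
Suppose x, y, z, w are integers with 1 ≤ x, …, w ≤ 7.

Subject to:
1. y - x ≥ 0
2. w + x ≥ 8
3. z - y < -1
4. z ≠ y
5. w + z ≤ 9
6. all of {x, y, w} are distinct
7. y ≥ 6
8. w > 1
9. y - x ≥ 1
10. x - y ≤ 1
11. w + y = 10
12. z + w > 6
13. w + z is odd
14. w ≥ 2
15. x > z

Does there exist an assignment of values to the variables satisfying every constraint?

Take x = 6, y = 7, z = 4, w = 3. Then constraint 1: y - x = 1; constraint 2: w + x = 9, and every other listed constraint is also met.

Satisfiable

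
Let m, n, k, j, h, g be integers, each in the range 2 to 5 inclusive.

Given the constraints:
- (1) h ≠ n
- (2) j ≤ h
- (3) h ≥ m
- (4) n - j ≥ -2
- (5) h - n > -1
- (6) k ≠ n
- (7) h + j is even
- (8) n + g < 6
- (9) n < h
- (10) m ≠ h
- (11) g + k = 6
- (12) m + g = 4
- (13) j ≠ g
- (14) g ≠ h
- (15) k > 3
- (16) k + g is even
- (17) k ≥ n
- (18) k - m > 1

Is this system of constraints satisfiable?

The assignment m = 2, n = 3, k = 4, j = 3, h = 5, g = 2 works:
  constraint 4 holds since n - j = 0.
  constraint 5 holds since h - n = 2.
  constraint 8 holds since n + g = 5.
The rest check out directly.

Satisfiable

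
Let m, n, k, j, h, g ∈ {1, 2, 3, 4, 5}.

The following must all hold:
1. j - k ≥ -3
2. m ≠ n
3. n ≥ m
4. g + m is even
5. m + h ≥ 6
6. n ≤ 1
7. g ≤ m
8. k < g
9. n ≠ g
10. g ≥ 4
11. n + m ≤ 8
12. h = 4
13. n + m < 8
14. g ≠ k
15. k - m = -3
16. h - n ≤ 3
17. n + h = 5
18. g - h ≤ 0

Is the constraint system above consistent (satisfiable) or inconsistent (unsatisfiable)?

From constraints 7 and 10: m ≥ g and g ≥ 4, so m ≥ 4. From constraints 3 and 6: m ≤ n and n ≤ 1, so m ≤ 1. But 1 < 4, so no value of m works.

Unsatisfiable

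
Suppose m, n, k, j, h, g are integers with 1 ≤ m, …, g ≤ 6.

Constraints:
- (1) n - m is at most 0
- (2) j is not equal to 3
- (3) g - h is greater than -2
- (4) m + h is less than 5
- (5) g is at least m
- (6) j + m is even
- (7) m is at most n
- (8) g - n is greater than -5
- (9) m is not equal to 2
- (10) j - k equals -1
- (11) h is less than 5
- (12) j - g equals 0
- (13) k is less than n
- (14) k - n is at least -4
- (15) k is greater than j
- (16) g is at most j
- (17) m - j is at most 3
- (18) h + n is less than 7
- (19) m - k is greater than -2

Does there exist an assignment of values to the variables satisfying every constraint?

Unsatisfiable

Constraints 1, 5, 13, 15, and 16 give j < k, k < n, n ≤ m, m ≤ g, g ≤ j. Chaining: j < k < n ≤ m ≤ g ≤ j, which forces j < j — impossible.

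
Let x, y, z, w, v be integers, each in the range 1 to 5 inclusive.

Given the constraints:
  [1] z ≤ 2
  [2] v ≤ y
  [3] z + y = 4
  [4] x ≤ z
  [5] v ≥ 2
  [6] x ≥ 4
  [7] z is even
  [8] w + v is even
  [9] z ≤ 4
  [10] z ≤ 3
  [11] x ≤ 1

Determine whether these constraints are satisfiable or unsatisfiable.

Unsatisfiable

From constraints 4 and 6: z ≥ x ≥ 4. From constraints 2 and 5: y ≥ v ≥ 2. Hence z + y ≥ 6. But constraint 3 requires z + y = 4, and 4 < 6. Contradiction.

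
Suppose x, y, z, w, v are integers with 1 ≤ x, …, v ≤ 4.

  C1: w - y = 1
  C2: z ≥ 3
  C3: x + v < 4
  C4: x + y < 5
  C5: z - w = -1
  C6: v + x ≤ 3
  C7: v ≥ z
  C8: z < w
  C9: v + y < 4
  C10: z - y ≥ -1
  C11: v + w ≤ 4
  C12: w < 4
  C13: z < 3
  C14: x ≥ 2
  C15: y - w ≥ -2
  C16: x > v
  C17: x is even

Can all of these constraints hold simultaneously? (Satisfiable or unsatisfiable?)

From constraints 2 and 7: v ≥ z ≥ 3. From constraint 14: x ≥ 2. Hence v + x ≥ 5. But constraint 6 requires v + x ≤ 3, and 3 < 5. Contradiction.

Unsatisfiable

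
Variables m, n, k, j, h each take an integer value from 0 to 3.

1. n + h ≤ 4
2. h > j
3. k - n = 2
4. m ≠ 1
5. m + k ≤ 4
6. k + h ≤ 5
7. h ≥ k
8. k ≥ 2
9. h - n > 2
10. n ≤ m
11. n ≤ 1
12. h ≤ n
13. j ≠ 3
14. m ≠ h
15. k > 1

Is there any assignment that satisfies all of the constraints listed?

Unsatisfiable

From constraints 7 and 8: h ≥ k and k ≥ 2, so h ≥ 2. From constraints 11 and 12: h ≤ n and n ≤ 1, so h ≤ 1. But 1 < 2, so no value of h works.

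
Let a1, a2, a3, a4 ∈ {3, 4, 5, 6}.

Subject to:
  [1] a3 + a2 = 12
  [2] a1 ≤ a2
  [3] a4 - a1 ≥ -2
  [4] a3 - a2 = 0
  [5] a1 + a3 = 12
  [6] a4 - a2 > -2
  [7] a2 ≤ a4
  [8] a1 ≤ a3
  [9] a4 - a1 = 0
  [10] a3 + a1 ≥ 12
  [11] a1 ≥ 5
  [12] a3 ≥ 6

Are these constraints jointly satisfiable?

Satisfiable

Try a1 = 6, a2 = 6, a3 = 6, a4 = 6.
Check constraint 1: a3 + a2 = 12; constraint 3: a4 - a1 = 0; constraint 4: a3 - a2 = 0. The remaining constraints are straightforward to verify.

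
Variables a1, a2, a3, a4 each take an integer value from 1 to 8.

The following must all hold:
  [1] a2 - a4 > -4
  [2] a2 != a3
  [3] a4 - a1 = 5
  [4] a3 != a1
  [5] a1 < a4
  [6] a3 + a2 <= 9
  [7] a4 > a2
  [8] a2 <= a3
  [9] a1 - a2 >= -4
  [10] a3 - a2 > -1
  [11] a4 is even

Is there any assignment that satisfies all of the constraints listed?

Satisfiable

One satisfying assignment is a1 = 1, a2 = 3, a3 = 4, a4 = 6.
For the less obvious constraints — constraint 1: a2 - a4 = -3; constraint 3: a4 - a1 = 5 — and the others hold by inspection.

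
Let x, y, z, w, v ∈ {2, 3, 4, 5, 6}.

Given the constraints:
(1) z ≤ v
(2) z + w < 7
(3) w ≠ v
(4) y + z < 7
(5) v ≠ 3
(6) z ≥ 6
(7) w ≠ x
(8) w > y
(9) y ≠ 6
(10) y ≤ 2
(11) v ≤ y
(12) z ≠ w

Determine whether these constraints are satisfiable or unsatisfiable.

From constraints 1 and 6: v ≥ z and z ≥ 6, so v ≥ 6. From constraints 10 and 11: v ≤ y and y ≤ 2, so v ≤ 2. But 2 < 6, so no value of v works.

Unsatisfiable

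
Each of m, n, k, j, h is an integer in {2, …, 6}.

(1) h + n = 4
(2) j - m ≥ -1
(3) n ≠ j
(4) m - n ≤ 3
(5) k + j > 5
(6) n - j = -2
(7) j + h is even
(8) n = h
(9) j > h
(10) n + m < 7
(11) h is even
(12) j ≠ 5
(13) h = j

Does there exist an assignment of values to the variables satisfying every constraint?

From constraints 8 and 13, n = h = j, so n = j. But constraint 3 says n ≠ j. Contradiction.

Unsatisfiable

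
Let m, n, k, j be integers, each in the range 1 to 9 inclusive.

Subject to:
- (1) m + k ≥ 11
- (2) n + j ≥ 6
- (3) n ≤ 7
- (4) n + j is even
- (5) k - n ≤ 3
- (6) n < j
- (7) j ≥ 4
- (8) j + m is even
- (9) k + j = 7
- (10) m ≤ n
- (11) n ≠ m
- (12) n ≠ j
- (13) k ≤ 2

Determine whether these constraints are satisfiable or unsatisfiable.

Unsatisfiable

From constraints 3 and 10: m ≤ n ≤ 7. From constraint 13: k ≤ 2. Hence m + k ≤ 9. But constraint 1 requires m + k ≥ 11, and 11 > 9. Contradiction.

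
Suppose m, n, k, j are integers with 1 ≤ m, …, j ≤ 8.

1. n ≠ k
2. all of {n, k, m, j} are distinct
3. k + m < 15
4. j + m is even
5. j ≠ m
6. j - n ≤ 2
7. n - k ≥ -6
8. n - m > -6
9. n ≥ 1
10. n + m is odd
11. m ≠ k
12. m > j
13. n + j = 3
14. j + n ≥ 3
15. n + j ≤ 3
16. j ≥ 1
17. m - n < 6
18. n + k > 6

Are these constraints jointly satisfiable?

Satisfiable

Take m = 7, n = 2, k = 6, j = 1. Then constraint 3: k + m = 13; constraint 6: j - n = -1, and every other listed constraint is also met.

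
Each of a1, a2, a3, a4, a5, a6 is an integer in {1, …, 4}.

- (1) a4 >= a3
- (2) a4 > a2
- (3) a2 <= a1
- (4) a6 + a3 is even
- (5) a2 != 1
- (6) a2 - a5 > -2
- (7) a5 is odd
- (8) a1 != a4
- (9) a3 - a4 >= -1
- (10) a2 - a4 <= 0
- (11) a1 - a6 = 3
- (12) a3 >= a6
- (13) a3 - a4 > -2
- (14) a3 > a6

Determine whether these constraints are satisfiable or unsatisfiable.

The assignment a1 = 4, a2 = 2, a3 = 3, a4 = 3, a5 = 3, a6 = 1 works:
  constraint 6 holds since a2 - a5 = -1.
  constraint 9 holds since a3 - a4 = 0.
The rest check out directly.

Satisfiable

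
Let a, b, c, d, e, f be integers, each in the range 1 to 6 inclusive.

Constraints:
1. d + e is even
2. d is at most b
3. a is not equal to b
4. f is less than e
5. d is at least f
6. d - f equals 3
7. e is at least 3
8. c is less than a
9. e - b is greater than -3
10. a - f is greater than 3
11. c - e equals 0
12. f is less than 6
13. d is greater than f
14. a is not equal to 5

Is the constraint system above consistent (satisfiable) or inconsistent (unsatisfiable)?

Satisfiable

The assignment a = 6, b = 4, c = 4, d = 4, e = 4, f = 1 works:
  constraint 6 holds since d - f = 3.
  constraint 9 holds since e - b = 0.
  constraint 10 holds since a - f = 5.
The rest check out directly.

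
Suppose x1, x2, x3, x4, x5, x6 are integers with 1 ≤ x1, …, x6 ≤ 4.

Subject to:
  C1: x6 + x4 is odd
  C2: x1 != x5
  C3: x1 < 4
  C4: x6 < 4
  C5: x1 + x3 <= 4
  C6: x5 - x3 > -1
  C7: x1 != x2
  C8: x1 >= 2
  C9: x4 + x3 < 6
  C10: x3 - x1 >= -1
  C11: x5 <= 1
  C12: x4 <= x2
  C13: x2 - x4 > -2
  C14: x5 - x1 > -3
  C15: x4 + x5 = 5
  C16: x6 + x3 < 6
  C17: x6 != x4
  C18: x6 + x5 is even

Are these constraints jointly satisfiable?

Satisfiable

One satisfying assignment is x1 = 2, x2 = 4, x3 = 1, x4 = 4, x5 = 1, x6 = 3.
For the less obvious constraints — constraint 5: x1 + x3 = 3; constraint 6: x5 - x3 = 0 — and the others hold by inspection.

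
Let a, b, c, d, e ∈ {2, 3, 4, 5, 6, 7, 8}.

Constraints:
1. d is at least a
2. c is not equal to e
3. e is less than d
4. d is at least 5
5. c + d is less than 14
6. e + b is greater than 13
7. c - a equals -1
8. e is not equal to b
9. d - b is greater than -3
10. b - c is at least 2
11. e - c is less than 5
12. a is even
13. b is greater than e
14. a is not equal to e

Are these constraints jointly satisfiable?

Take a = 4, b = 8, c = 3, d = 8, e = 6. Then constraint 5: c + d = 11; constraint 6: e + b = 14, and every other listed constraint is also met.

Satisfiable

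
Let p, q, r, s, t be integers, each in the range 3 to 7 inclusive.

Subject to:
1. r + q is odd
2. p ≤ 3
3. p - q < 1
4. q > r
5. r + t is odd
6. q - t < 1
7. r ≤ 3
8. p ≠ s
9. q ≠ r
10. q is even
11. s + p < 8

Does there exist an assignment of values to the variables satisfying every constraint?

Satisfiable

Try p = 3, q = 4, r = 3, s = 4, t = 4.
Check constraint 3: p - q = -1; constraint 6: q - t = 0; constraint 11: s + p = 7. The remaining constraints are straightforward to verify.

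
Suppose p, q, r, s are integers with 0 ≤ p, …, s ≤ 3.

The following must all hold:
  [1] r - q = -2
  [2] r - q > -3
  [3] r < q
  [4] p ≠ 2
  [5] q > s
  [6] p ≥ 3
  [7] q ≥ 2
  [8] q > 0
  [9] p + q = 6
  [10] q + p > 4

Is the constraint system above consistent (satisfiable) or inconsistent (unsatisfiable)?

One satisfying assignment is p = 3, q = 3, r = 1, s = 1.
For the less obvious constraints — constraint 1: r - q = -2; constraint 2: r - q = -2 — and the others hold by inspection.

Satisfiable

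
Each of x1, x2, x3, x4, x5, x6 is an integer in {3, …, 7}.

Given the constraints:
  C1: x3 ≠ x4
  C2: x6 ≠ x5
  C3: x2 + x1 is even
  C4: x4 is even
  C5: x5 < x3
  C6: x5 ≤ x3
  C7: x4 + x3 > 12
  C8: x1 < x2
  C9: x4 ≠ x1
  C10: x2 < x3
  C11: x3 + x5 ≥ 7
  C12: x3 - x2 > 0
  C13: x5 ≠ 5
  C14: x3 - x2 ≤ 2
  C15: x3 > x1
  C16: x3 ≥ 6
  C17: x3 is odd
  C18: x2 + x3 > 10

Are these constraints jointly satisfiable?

Try x1 = 3, x2 = 5, x3 = 7, x4 = 6, x5 = 3, x6 = 5.
Check constraint 7: x4 + x3 = 13; constraint 11: x3 + x5 = 10. The remaining constraints are straightforward to verify.

Satisfiable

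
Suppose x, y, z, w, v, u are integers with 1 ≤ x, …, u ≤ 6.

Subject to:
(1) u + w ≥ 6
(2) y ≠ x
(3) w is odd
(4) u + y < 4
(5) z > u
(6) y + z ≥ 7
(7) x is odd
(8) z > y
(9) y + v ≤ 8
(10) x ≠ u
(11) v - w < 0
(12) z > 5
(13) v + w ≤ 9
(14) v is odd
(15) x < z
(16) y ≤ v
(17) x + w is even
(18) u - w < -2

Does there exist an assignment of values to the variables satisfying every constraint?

Satisfiable

Take x = 5, y = 2, z = 6, w = 5, v = 3, u = 1. Then constraint 1: u + w = 6; constraint 4: u + y = 3; constraint 6: y + z = 8, and every other listed constraint is also met.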